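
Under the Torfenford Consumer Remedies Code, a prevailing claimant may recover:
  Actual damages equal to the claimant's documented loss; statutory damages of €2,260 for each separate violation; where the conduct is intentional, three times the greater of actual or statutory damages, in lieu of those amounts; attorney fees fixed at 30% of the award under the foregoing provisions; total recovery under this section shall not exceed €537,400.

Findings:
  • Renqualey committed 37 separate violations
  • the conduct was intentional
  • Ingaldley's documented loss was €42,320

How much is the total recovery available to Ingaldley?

€326,118

Statutory damages: 37 × €2,260 = €83,620
Greater of actual damages (€42,320) or statutory damages (€83,620): €83,620
Trebled: 3 × €83,620 = €250,860
Attorney fees: 30% of €250,860 = €75,258
Total before cap: €250,860 + €75,258 = €326,118
Cap at €537,400: €326,118 is within the cap, no reduction.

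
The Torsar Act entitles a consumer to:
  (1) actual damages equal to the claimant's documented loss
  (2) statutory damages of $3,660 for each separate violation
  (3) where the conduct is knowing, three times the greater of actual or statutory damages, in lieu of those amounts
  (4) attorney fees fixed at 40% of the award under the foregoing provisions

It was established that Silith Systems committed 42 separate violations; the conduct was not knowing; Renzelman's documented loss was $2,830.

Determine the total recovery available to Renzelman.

$219,170

Statutory damages: 42 × $3,660 = $153,720
Conduct not knowing: the in-lieu enhancement does not apply.
Actual plus statutory damages: $2,830 + $153,720 = $156,550
Attorney fees: 40% of $156,550 = $62,620
Total recovery: $156,550 + $62,620 = $219,170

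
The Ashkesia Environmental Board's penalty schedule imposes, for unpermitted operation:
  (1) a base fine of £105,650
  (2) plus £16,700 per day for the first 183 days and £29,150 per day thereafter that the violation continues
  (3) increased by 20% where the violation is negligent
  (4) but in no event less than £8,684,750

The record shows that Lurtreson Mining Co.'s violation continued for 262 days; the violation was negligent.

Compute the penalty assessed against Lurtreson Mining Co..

First 183 days: 183 × £16,700 = £3,056,100
Remaining days: (262 − 183) × £29,150 = £2,302,850
Per-day component: £3,056,100 + £2,302,850 = £5,358,950
Base plus per-day: £105,650 + £5,358,950 = £5,464,600
Enhancement: 20% of £5,464,600 = £1,092,920
Enhanced fine: £5,464,600 + £1,092,920 = £6,557,520
Minimum £8,684,750: £6,557,520 is below the minimum → £8,684,750

£8,684,750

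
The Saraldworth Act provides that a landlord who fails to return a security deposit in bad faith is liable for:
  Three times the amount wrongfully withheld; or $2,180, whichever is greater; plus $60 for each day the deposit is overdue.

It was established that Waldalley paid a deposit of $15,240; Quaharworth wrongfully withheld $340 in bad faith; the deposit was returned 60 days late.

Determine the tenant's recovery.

$5,780

Trebled: 3 × $340 = $1,020
Minimum $2,180: $1,020 is below the minimum → $2,180
Late-return penalty: 60 × $60 = $3,600
Damages plus late penalty: $2,180 + $3,600 = $5,780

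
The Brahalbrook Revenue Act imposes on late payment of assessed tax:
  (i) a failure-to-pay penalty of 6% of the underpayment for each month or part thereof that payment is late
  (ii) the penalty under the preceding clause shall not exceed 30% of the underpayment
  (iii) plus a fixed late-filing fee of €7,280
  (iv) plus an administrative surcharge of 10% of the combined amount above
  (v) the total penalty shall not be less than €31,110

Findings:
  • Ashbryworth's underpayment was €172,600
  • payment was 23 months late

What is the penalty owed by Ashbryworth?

Accrued rate: 6% × 23 = 138%, capped at 30% → 30%
Failure-to-pay penalty: 30% of €172,600 = €51,780
Penalty before surcharge: €51,780 + €7,280 = €59,060
Administrative surcharge: 10% of €59,060 = €5,906
Total penalty: €59,060 + €5,906 = €64,966
Minimum €31,110: €64,966 meets the minimum, no increase.

€64,966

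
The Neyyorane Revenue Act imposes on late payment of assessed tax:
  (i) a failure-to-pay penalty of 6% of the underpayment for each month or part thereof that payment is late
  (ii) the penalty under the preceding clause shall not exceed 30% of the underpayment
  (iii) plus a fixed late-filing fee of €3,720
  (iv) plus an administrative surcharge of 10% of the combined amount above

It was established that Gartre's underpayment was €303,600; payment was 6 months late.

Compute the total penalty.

Accrued rate: 6% × 6 = 36%, capped at 30% → 30%
Failure-to-pay penalty: 30% of €303,600 = €91,080
Penalty before surcharge: €91,080 + €3,720 = €94,800
Administrative surcharge: 10% of €94,800 = €9,480
Total penalty: €94,800 + €9,480 = €104,280

€104,280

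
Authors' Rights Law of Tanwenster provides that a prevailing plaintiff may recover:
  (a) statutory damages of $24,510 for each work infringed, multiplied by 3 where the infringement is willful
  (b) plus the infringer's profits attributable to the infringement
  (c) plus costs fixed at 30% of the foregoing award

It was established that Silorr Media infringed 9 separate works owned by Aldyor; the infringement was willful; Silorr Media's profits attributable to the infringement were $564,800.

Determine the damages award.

$1,594,541

Statutory damages: 9 × $24,510 = $220,590
Trebled: 3 × $220,590 = $661,770
Combined award: $661,770 + $564,800 = $1,226,570
Costs: 30% of $1,226,570 = $367,971
Award plus costs: $1,226,570 + $367,971 = $1,594,541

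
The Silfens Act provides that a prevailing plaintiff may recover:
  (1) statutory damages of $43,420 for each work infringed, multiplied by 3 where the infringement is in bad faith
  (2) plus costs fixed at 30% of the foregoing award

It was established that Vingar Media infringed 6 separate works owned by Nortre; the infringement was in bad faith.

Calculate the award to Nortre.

Statutory damages: 6 × $43,420 = $260,520
Trebled: 3 × $260,520 = $781,560
Costs: 30% of $781,560 = $234,468
Award plus costs: $781,560 + $234,468 = $1,016,028

$1,016,028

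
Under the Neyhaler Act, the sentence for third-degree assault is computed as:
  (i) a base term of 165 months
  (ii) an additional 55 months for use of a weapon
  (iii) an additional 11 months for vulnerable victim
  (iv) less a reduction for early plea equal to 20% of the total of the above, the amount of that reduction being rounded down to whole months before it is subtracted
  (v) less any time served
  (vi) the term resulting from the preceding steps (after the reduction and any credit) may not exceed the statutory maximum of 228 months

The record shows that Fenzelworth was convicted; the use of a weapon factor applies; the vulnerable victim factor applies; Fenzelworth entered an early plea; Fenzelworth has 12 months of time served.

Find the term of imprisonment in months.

Use of a weapon enhancement: +55 months
Vulnerable victim enhancement: +11 months
Adjusted term: 165 months + 55 months + 11 months = 231 months
Early plea reduction: 20% of 231 months = 46 months (rounded down)
After reduction: 231 − 46 = 185 months
Less time served: 185 months − 12 months = 173 months
Cap at 228 months: 173 months is within the cap, no reduction.

Sentence: 173 months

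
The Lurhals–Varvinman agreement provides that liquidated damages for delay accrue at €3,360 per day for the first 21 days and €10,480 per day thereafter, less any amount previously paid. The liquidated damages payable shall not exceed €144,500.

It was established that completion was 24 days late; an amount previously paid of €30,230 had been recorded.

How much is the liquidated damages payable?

Liquidated damages: €71,770

First 21 days: 21 × €3,360 = €70,560
Remaining days: (24 − 21) × €10,480 = €31,440
Accrued per-day damages: €70,560 + €31,440 = €102,000
Less amount previously paid: €102,000 − €30,230 = €71,770
Cap at €144,500: €71,770 is within the cap, no reduction.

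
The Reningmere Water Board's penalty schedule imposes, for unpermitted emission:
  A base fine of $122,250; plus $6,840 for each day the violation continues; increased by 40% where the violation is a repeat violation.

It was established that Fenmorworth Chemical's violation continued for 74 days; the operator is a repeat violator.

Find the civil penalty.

Per-day component: 74 × $6,840 = $506,160
Base plus per-day: $122,250 + $506,160 = $628,410
Enhancement: 40% of $628,410 = $251,364
Enhanced fine: $628,410 + $251,364 = $879,774

$879,774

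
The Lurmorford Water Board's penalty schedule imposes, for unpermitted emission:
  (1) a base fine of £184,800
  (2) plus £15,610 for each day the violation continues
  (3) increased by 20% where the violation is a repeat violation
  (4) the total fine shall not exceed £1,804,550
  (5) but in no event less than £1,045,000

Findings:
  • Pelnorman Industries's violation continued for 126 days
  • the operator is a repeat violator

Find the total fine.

£1,804,550

Per-day component: 126 × £15,610 = £1,966,860
Base plus per-day: £184,800 + £1,966,860 = £2,151,660
Enhancement: 20% of £2,151,660 = £430,332
Enhanced fine: £2,151,660 + £430,332 = £2,581,992
Cap at £1,804,550: £2,581,992 exceeds the cap → £1,804,550
Minimum £1,045,000: £1,804,550 meets the minimum, no increase.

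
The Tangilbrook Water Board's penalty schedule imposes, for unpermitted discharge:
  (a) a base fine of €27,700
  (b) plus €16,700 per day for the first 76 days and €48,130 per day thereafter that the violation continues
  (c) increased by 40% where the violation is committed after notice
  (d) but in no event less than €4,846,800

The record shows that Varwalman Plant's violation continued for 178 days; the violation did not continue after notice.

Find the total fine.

Civil penalty: €6,206,160

First 76 days: 76 × €16,700 = €1,269,200
Remaining days: (178 − 76) × €48,130 = €4,909,260
Per-day component: €1,269,200 + €4,909,260 = €6,178,460
Base plus per-day: €27,700 + €6,178,460 = €6,206,160
The violation did not continue after notice: no 40% increase.
Minimum €4,846,800: €6,206,160 meets the minimum, no increase.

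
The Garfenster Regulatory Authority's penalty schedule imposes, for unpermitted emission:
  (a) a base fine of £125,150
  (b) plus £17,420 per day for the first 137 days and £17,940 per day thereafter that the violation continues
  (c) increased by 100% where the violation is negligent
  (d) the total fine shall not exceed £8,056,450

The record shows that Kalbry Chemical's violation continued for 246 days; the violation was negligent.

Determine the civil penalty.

£8,056,450

First 137 days: 137 × £17,420 = £2,386,540
Remaining days: (246 − 137) × £17,940 = £1,955,460
Per-day component: £2,386,540 + £1,955,460 = £4,342,000
Base plus per-day: £125,150 + £4,342,000 = £4,467,150
Enhancement: 100% of £4,467,150 = £4,467,150
Enhanced fine: £4,467,150 + £4,467,150 = £8,934,300
Cap at £8,056,450: £8,934,300 exceeds the cap → £8,056,450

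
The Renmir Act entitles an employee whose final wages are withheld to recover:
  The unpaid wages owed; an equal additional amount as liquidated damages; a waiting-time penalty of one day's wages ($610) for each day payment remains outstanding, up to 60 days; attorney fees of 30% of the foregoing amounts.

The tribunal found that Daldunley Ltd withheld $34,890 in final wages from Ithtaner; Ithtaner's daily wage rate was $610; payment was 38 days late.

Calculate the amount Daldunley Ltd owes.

Total award: $120,848

Liquidated damages (equal amount): $34,890
Penalty days: min(38, 60) = 38
Waiting-time penalty: 38 × $610 = $23,180
Subtotal: $34,890 + $34,890 + $23,180 = $92,960
Attorney fees: 30% of $92,960 = $27,888
Total award: $92,960 + $27,888 = $120,848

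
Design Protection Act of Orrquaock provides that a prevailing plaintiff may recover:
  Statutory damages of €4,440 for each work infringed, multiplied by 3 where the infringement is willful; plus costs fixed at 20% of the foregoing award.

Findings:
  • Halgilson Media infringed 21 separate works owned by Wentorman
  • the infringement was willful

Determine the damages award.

Statutory damages: 21 × €4,440 = €93,240
Trebled: 3 × €93,240 = €279,720
Costs: 20% of €279,720 = €55,944
Award plus costs: €279,720 + €55,944 = €335,664

€335,664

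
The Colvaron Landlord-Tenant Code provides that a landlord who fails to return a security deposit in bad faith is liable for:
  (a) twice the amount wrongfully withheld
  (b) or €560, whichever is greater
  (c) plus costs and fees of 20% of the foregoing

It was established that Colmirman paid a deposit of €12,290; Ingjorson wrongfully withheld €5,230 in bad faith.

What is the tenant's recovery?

€12,552

Doubled: 2 × €5,230 = €10,460
Minimum €560: €10,460 meets the minimum, no increase.
Costs and fees: 20% of €10,460 = €2,092
Total recovery: €10,460 + €2,092 = €12,552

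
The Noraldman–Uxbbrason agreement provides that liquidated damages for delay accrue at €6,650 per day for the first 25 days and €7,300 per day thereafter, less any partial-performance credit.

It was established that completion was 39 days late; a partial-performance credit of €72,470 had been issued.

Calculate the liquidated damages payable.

First 25 days: 25 × €6,650 = €166,250
Remaining days: (39 − 25) × €7,300 = €102,200
Accrued per-day damages: €166,250 + €102,200 = €268,450
Less partial-performance credit: €268,450 − €72,470 = €195,980

€195,980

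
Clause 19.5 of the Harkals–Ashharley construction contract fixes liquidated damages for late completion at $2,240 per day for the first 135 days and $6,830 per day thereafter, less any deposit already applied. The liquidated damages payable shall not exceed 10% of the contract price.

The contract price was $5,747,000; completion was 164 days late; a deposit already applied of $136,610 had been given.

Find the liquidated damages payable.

$363,860

First 135 days: 135 × $2,240 = $302,400
Remaining days: (164 − 135) × $6,830 = $198,070
Accrued per-day damages: $302,400 + $198,070 = $500,470
Less deposit already applied: $500,470 − $136,610 = $363,860
Cap: 10% of $5,747,000 = $574,700
Cap at $574,700: $363,860 is within the cap, no reduction.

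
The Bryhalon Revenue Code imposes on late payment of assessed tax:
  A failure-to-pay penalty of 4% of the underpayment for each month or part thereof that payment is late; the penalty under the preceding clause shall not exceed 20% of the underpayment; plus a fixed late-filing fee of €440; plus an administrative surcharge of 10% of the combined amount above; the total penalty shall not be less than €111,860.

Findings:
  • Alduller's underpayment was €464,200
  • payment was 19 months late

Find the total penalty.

Penalty: €111,860

Accrued rate: 4% × 19 = 76%, capped at 20% → 20%
Failure-to-pay penalty: 20% of €464,200 = €92,840
Penalty before surcharge: €92,840 + €440 = €93,280
Administrative surcharge: 10% of €93,280 = €9,328
Total penalty: €93,280 + €9,328 = €102,608
Minimum €111,860: €102,608 is below the minimum → €111,860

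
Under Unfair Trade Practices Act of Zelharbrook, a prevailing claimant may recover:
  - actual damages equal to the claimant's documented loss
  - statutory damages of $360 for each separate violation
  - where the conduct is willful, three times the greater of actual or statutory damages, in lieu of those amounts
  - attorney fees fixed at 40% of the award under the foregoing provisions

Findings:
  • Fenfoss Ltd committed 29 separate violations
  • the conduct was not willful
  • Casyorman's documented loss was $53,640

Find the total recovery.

Statutory damages: 29 × $360 = $10,440
Conduct not willful: the in-lieu enhancement does not apply.
Actual plus statutory damages: $53,640 + $10,440 = $64,080
Attorney fees: 40% of $64,080 = $25,632
Total recovery: $64,080 + $25,632 = $89,712

$89,712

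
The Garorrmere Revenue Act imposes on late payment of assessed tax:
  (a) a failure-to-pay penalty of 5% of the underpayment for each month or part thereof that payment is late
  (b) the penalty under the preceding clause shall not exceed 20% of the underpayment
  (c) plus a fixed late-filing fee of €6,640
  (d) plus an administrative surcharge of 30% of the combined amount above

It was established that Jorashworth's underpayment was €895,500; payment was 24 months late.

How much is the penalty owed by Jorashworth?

Accrued rate: 5% × 24 = 120%, capped at 20% → 20%
Failure-to-pay penalty: 20% of €895,500 = €179,100
Penalty before surcharge: €179,100 + €6,640 = €185,740
Administrative surcharge: 30% of €185,740 = €55,722
Total penalty: €185,740 + €55,722 = €241,462

€241,462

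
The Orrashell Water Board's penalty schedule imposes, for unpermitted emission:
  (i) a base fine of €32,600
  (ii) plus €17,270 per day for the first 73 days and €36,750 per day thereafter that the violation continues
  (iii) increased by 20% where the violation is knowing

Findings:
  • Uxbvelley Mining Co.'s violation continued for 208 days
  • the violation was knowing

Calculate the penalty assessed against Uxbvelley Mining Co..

First 73 days: 73 × €17,270 = €1,260,710
Remaining days: (208 − 73) × €36,750 = €4,961,250
Per-day component: €1,260,710 + €4,961,250 = €6,221,960
Base plus per-day: €32,600 + €6,221,960 = €6,254,560
Enhancement: 20% of €6,254,560 = €1,250,912
Enhanced fine: €6,254,560 + €1,250,912 = €7,505,472

€7,505,472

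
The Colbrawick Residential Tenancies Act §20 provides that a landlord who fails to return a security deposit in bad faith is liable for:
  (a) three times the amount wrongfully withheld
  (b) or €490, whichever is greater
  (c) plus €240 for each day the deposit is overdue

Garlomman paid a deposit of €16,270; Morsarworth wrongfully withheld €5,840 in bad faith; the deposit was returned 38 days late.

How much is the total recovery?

Trebled: 3 × €5,840 = €17,520
Minimum €490: €17,520 meets the minimum, no increase.
Late-return penalty: 38 × €240 = €9,120
Damages plus late penalty: €17,520 + €9,120 = €26,640

€26,640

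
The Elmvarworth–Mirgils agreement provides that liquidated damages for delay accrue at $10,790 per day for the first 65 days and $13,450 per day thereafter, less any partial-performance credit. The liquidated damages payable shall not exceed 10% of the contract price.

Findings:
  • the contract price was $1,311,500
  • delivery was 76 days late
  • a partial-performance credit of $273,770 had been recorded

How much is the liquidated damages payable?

Liquidated damages: $131,150

First 65 days: 65 × $10,790 = $701,350
Remaining days: (76 − 65) × $13,450 = $147,950
Accrued per-day damages: $701,350 + $147,950 = $849,300
Less partial-performance credit: $849,300 − $273,770 = $575,530
Cap: 10% of $1,311,500 = $131,150
Cap at $131,150: $575,530 exceeds the cap → $131,150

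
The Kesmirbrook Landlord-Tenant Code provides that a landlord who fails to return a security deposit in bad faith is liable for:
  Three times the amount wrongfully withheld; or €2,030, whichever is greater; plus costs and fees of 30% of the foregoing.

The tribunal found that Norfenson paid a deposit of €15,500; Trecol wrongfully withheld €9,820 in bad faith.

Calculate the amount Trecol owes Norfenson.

Trebled: 3 × €9,820 = €29,460
Minimum €2,030: €29,460 meets the minimum, no increase.
Costs and fees: 30% of €29,460 = €8,838
Total recovery: €29,460 + €8,838 = €38,298

€38,298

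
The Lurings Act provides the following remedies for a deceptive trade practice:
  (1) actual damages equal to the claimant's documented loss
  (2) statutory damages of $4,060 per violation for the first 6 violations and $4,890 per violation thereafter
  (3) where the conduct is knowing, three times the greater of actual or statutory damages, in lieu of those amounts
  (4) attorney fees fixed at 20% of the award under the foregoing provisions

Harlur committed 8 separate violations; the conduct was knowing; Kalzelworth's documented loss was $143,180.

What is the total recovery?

First 6 violations: 6 × $4,060 = $24,360
Remaining violations: (8 − 6) × $4,890 = $9,780
Statutory damages: $24,360 + $9,780 = $34,140
Greater of actual damages ($143,180) or statutory damages ($34,140): $143,180
Trebled: 3 × $143,180 = $429,540
Attorney fees: 20% of $429,540 = $85,908
Total recovery: $429,540 + $85,908 = $515,448

$515,448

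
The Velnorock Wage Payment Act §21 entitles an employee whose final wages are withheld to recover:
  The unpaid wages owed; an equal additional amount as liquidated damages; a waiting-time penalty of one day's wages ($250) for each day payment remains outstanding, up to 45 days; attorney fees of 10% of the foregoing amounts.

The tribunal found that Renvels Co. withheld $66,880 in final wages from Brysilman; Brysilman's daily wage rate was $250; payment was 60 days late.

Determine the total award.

$159,511

Liquidated damages (equal amount): $66,880
Penalty days: min(60, 45) = 45
Waiting-time penalty: 45 × $250 = $11,250
Subtotal: $66,880 + $66,880 + $11,250 = $145,010
Attorney fees: 10% of $145,010 = $14,501
Total award: $145,010 + $14,501 = $159,511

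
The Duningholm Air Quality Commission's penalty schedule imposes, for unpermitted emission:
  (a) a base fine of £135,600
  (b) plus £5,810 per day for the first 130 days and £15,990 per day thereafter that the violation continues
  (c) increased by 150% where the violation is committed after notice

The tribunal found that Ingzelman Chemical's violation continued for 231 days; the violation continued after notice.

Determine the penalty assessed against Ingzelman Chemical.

Civil penalty: £6,264,725

First 130 days: 130 × £5,810 = £755,300
Remaining days: (231 − 130) × £15,990 = £1,614,990
Per-day component: £755,300 + £1,614,990 = £2,370,290
Base plus per-day: £135,600 + £2,370,290 = £2,505,890
Enhancement: 150% of £2,505,890 = £3,758,835
Enhanced fine: £2,505,890 + £3,758,835 = £6,264,725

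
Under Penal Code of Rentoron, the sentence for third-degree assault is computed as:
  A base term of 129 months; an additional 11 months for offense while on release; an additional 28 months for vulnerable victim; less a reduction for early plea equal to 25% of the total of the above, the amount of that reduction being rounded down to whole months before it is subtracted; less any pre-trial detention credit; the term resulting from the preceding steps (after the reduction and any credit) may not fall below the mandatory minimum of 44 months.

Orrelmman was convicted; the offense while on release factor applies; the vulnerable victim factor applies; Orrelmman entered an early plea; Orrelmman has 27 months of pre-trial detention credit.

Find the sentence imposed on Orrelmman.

99 months

Offense while on release enhancement: +11 months
Vulnerable victim enhancement: +28 months
Adjusted term: 129 months + 11 months + 28 months = 168 months
Early plea reduction: 25% of 168 months = 42 months (rounded down)
After reduction: 168 − 42 = 126 months
Less pre-trial detention credit: 126 months − 27 months = 99 months
Minimum 44 months: 99 months meets the minimum, no increase.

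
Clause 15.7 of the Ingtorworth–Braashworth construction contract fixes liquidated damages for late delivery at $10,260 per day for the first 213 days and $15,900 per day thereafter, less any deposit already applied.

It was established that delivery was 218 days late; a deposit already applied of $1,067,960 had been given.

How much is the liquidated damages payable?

First 213 days: 213 × $10,260 = $2,185,380
Remaining days: (218 − 213) × $15,900 = $79,500
Accrued per-day damages: $2,185,380 + $79,500 = $2,264,880
Less deposit already applied: $2,264,880 − $1,067,960 = $1,196,920

$1,196,920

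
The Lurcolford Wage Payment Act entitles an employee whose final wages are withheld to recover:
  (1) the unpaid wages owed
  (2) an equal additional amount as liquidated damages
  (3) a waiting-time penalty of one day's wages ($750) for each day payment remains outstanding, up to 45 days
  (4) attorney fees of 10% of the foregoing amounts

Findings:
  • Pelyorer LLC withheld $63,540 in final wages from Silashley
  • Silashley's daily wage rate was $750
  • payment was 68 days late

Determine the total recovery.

Liquidated damages (equal amount): $63,540
Penalty days: min(68, 45) = 45
Waiting-time penalty: 45 × $750 = $33,750
Subtotal: $63,540 + $63,540 + $33,750 = $160,830
Attorney fees: 10% of $160,830 = $16,083
Total award: $160,830 + $16,083 = $176,913

Total award: $176,913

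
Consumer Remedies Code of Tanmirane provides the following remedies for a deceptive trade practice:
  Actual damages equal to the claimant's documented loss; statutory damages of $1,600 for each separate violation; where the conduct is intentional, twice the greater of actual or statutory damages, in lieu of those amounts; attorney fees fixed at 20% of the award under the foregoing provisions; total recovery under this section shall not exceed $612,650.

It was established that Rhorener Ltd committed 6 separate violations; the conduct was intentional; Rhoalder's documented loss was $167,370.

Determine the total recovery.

Statutory damages: 6 × $1,600 = $9,600
Greater of actual damages ($167,370) or statutory damages ($9,600): $167,370
Doubled: 2 × $167,370 = $334,740
Attorney fees: 20% of $334,740 = $66,948
Total before cap: $334,740 + $66,948 = $401,688
Cap at $612,650: $401,688 is within the cap, no reduction.

$401,688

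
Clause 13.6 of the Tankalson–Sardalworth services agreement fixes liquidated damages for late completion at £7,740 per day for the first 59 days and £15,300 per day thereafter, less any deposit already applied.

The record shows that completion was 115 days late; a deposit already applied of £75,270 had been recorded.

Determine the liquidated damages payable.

£1,238,190

First 59 days: 59 × £7,740 = £456,660
Remaining days: (115 − 59) × £15,300 = £856,800
Accrued per-day damages: £456,660 + £856,800 = £1,313,460
Less deposit already applied: £1,313,460 − £75,270 = £1,238,190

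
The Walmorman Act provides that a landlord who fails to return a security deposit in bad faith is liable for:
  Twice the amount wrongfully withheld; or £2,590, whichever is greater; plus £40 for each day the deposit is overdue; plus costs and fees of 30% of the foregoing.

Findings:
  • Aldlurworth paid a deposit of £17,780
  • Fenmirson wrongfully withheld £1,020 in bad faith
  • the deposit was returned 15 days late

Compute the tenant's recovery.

Doubled: 2 × £1,020 = £2,040
Minimum £2,590: £2,040 is below the minimum → £2,590
Late-return penalty: 15 × £40 = £600
Damages plus late penalty: £2,590 + £600 = £3,190
Costs and fees: 30% of £3,190 = £957
Total recovery: £3,190 + £957 = £4,147

£4,147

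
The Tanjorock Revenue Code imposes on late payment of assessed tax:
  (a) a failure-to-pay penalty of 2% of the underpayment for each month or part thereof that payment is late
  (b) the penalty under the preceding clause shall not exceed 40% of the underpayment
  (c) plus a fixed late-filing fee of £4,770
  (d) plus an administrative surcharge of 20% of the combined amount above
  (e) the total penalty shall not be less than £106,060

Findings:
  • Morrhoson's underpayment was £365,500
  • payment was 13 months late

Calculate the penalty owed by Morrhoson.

Accrued rate: 2% × 13 = 26%, capped at 40% → 26%
Failure-to-pay penalty: 26% of £365,500 = £95,030
Penalty before surcharge: £95,030 + £4,770 = £99,800
Administrative surcharge: 20% of £99,800 = £19,960
Total penalty: £99,800 + £19,960 = £119,760
Minimum £106,060: £119,760 meets the minimum, no increase.

£119,760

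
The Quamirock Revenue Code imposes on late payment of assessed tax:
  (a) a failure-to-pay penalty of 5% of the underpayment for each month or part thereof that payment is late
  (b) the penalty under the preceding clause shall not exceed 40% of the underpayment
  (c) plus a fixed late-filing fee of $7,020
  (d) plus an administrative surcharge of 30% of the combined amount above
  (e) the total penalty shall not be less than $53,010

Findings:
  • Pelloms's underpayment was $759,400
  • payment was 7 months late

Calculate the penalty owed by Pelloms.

Accrued rate: 5% × 7 = 35%, capped at 40% → 35%
Failure-to-pay penalty: 35% of $759,400 = $265,790
Penalty before surcharge: $265,790 + $7,020 = $272,810
Administrative surcharge: 30% of $272,810 = $81,843
Total penalty: $272,810 + $81,843 = $354,653
Minimum $53,010: $354,653 meets the minimum, no increase.

$354,653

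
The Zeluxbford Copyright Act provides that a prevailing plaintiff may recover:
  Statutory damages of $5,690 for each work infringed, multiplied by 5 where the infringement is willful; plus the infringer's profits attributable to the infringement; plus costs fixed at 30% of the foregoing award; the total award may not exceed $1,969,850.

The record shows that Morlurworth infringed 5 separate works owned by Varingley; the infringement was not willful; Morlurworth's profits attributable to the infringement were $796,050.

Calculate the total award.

Statutory damages: 5 × $5,690 = $28,450
Infringement not willful: no ×5 enhancement.
Combined award: $28,450 + $796,050 = $824,500
Costs: 30% of $824,500 = $247,350
Award plus costs: $824,500 + $247,350 = $1,071,850
Cap at $1,969,850: $1,071,850 is within the cap, no reduction.

$1,071,850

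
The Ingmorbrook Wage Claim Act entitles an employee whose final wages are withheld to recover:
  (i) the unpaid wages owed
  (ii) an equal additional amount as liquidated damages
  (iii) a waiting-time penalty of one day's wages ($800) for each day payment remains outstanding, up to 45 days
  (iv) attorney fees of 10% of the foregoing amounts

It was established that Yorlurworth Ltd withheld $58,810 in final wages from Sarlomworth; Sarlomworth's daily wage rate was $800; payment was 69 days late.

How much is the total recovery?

$168,982

Liquidated damages (equal amount): $58,810
Penalty days: min(69, 45) = 45
Waiting-time penalty: 45 × $800 = $36,000
Subtotal: $58,810 + $58,810 + $36,000 = $153,620
Attorney fees: 10% of $153,620 = $15,362
Total award: $153,620 + $15,362 = $168,982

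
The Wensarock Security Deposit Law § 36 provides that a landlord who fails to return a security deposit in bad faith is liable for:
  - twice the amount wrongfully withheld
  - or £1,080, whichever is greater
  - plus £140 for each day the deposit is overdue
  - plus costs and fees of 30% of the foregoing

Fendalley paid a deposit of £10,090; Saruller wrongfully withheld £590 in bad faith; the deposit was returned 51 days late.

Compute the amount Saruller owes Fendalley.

Recovery: £10,816

Doubled: 2 × £590 = £1,180
Minimum £1,080: £1,180 meets the minimum, no increase.
Late-return penalty: 51 × £140 = £7,140
Damages plus late penalty: £1,180 + £7,140 = £8,320
Costs and fees: 30% of £8,320 = £2,496
Total recovery: £8,320 + £2,496 = £10,816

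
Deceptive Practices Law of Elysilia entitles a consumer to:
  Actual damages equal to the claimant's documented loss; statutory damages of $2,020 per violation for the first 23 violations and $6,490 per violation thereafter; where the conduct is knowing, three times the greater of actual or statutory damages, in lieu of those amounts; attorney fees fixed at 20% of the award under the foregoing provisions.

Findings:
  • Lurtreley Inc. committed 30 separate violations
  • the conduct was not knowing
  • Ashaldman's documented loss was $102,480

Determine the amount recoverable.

First 23 violations: 23 × $2,020 = $46,460
Remaining violations: (30 − 23) × $6,490 = $45,430
Statutory damages: $46,460 + $45,430 = $91,890
Conduct not knowing: the in-lieu enhancement does not apply.
Actual plus statutory damages: $102,480 + $91,890 = $194,370
Attorney fees: 20% of $194,370 = $38,874
Total recovery: $194,370 + $38,874 = $233,244

Total recovery: $233,244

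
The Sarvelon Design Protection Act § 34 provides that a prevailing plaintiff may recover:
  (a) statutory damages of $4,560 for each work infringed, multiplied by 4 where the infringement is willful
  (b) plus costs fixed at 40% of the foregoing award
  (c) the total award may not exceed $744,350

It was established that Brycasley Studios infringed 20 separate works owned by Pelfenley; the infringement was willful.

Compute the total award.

$510,720

Statutory damages: 20 × $4,560 = $91,200
Multiplied by 4: 4 × $91,200 = $364,800
Costs: 40% of $364,800 = $145,920
Award plus costs: $364,800 + $145,920 = $510,720
Cap at $744,350: $510,720 is within the cap, no reduction.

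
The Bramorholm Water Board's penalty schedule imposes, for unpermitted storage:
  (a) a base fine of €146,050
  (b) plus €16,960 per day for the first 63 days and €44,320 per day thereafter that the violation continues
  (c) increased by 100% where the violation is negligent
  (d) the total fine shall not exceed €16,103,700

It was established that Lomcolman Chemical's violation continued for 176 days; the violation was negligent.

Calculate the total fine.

First 63 days: 63 × €16,960 = €1,068,480
Remaining days: (176 − 63) × €44,320 = €5,008,160
Per-day component: €1,068,480 + €5,008,160 = €6,076,640
Base plus per-day: €146,050 + €6,076,640 = €6,222,690
Enhancement: 100% of €6,222,690 = €6,222,690
Enhanced fine: €6,222,690 + €6,222,690 = €12,445,380
Cap at €16,103,700: €12,445,380 is within the cap, no reduction.

€12,445,380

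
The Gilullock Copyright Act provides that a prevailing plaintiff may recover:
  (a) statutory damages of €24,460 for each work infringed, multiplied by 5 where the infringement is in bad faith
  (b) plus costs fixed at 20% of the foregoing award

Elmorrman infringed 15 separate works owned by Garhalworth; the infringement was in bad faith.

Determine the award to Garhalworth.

€2,201,400

Statutory damages: 15 × €24,460 = €366,900
Multiplied by 5: 5 × €366,900 = €1,834,500
Costs: 20% of €1,834,500 = €366,900
Award plus costs: €1,834,500 + €366,900 = €2,201,400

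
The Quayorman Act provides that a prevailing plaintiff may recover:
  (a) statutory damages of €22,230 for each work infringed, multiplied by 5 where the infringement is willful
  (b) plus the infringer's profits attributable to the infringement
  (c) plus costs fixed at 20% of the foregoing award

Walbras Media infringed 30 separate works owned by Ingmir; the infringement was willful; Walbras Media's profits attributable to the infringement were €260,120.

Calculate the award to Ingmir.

Statutory damages: 30 × €22,230 = €666,900
Multiplied by 5: 5 × €666,900 = €3,334,500
Combined award: €3,334,500 + €260,120 = €3,594,620
Costs: 20% of €3,594,620 = €718,924
Award plus costs: €3,594,620 + €718,924 = €4,313,544

€4,313,544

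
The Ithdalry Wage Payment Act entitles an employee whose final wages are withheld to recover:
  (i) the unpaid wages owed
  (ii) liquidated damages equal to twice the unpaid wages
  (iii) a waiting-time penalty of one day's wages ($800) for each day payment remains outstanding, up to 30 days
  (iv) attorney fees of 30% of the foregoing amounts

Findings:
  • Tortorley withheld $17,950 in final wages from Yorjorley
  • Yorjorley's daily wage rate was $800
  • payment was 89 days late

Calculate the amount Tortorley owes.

Doubled: 2 × $17,950 = $35,900
Penalty days: min(89, 30) = 30
Waiting-time penalty: 30 × $800 = $24,000
Subtotal: $17,950 + $35,900 + $24,000 = $77,850
Attorney fees: 30% of $77,850 = $23,355
Total award: $77,850 + $23,355 = $101,205

$101,205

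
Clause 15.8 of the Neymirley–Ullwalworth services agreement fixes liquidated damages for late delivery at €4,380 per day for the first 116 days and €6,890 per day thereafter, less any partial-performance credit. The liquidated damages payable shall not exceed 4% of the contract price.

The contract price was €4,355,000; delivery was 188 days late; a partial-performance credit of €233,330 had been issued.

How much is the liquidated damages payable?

First 116 days: 116 × €4,380 = €508,080
Remaining days: (188 − 116) × €6,890 = €496,080
Accrued per-day damages: €508,080 + €496,080 = €1,004,160
Less partial-performance credit: €1,004,160 − €233,330 = €770,830
Cap: 4% of €4,355,000 = €174,200
Cap at €174,200: €770,830 exceeds the cap → €174,200

Liquidated damages: €174,200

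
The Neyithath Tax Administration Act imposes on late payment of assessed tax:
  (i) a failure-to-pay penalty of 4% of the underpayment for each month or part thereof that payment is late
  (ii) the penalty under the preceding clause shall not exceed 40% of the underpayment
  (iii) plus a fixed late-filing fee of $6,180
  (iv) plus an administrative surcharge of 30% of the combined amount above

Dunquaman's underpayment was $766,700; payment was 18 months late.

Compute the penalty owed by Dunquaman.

$406,718

Accrued rate: 4% × 18 = 72%, capped at 40% → 40%
Failure-to-pay penalty: 40% of $766,700 = $306,680
Penalty before surcharge: $306,680 + $6,180 = $312,860
Administrative surcharge: 30% of $312,860 = $93,858
Total penalty: $312,860 + $93,858 = $406,718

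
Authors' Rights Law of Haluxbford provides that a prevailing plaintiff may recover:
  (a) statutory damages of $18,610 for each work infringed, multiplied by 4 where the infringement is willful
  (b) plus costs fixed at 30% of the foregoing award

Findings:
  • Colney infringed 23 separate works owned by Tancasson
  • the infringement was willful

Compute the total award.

$2,225,756

Statutory damages: 23 × $18,610 = $428,030
Multiplied by 4: 4 × $428,030 = $1,712,120
Costs: 30% of $1,712,120 = $513,636
Award plus costs: $1,712,120 + $513,636 = $2,225,756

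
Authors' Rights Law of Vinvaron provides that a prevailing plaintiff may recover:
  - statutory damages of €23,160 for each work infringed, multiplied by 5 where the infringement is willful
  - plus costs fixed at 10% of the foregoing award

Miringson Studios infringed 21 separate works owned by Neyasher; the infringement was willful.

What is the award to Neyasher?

Statutory damages: 21 × €23,160 = €486,360
Multiplied by 5: 5 × €486,360 = €2,431,800
Costs: 10% of €2,431,800 = €243,180
Award plus costs: €2,431,800 + €243,180 = €2,674,980

€2,674,980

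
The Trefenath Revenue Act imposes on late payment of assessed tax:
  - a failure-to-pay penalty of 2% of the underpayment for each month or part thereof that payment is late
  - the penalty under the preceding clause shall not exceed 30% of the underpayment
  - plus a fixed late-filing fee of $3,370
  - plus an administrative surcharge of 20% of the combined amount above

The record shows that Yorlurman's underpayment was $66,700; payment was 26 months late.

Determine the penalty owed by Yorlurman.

Penalty: $28,056

Accrued rate: 2% × 26 = 52%, capped at 30% → 30%
Failure-to-pay penalty: 30% of $66,700 = $20,010
Penalty before surcharge: $20,010 + $3,370 = $23,380
Administrative surcharge: 20% of $23,380 = $4,676
Total penalty: $23,380 + $4,676 = $28,056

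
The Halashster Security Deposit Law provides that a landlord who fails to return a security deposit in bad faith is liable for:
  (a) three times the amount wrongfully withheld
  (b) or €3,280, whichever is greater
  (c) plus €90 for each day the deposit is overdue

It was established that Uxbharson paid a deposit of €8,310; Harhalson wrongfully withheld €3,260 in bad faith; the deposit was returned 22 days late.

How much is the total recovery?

Trebled: 3 × €3,260 = €9,780
Minimum €3,280: €9,780 meets the minimum, no increase.
Late-return penalty: 22 × €90 = €1,980
Damages plus late penalty: €9,780 + €1,980 = €11,760

€11,760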